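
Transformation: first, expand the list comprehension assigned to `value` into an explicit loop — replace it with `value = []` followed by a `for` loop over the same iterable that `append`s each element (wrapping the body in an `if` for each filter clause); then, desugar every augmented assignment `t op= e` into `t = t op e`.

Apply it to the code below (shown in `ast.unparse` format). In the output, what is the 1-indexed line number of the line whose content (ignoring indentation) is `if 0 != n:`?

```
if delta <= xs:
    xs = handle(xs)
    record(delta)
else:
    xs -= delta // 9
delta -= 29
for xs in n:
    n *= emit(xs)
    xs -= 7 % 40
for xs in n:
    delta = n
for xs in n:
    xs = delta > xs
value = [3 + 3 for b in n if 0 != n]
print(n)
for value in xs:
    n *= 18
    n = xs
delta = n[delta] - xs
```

16

Transformed code:
if delta <= xs:
    xs = handle(xs)
    record(delta)
else:
    xs = xs - delta // 9
delta = delta - 29
for xs in n:
    n = n * emit(xs)
    xs = xs - 7 % 40
for xs in n:
    delta = n
for xs in n:
    xs = delta > xs
value = []
for b in n:
    if 0 != n:
        value.append(3 + 3)
print(n)
for value in xs:
    n = n * 18
    n = xs
delta = n[delta] - xs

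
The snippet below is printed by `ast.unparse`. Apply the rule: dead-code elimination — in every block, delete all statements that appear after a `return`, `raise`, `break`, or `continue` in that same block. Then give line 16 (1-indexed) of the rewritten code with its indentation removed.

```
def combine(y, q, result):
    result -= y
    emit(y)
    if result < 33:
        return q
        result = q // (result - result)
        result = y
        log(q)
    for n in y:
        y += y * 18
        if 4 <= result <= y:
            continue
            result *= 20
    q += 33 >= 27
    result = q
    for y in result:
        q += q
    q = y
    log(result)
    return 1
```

return 1

Transformed code:
def combine(y, q, result):
    result -= y
    emit(y)
    if result < 33:
        return q
    for n in y:
        y += y * 18
        if 4 <= result <= y:
            continue
    q += 33 >= 27
    result = q
    for y in result:
        q += q
    q = y
    log(result)
    return 1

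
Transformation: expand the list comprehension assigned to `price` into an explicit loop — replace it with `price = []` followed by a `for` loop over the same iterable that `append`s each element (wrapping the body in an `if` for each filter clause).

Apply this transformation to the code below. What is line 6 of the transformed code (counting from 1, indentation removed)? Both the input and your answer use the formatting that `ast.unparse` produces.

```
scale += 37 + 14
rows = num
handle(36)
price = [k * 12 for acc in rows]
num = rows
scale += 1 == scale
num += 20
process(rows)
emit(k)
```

price.append(k * 12)

Transformed code:
scale += 37 + 14
rows = num
handle(36)
price = []
for acc in rows:
    price.append(k * 12)
num = rows
scale += 1 == scale
num += 20
process(rows)
emit(k)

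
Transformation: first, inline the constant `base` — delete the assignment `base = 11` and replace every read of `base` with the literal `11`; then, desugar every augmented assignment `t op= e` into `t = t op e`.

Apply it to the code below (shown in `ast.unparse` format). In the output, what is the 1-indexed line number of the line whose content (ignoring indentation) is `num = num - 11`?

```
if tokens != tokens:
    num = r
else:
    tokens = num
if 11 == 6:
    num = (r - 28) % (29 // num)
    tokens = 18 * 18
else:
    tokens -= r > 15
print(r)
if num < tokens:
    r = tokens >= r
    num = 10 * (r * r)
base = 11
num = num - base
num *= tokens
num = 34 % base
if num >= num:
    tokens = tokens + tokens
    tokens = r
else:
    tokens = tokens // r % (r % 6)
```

Transformed code:
if tokens != tokens:
    num = r
else:
    tokens = num
if 11 == 6:
    num = (r - 28) % (29 // num)
    tokens = 18 * 18
else:
    tokens = tokens - (r > 15)
print(r)
if num < tokens:
    r = tokens >= r
    num = 10 * (r * r)
num = num - 11
num = num * tokens
num = 34 % 11
if num >= num:
    tokens = tokens + tokens
    tokens = r
else:
    tokens = tokens // r % (r % 6)

14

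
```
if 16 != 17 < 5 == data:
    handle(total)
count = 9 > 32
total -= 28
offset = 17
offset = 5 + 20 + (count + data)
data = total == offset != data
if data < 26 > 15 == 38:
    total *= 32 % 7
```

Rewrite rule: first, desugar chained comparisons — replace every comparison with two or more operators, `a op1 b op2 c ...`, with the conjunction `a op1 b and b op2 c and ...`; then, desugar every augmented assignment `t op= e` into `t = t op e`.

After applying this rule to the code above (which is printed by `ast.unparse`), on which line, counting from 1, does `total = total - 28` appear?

4

Transformed code:
if 16 != 17 and 17 < 5 and (5 == data):
    handle(total)
count = 9 > 32
total = total - 28
offset = 17
offset = 5 + 20 + (count + data)
data = total == offset and offset != data
if data < 26 and 26 > 15 and (15 == 38):
    total = total * (32 % 7)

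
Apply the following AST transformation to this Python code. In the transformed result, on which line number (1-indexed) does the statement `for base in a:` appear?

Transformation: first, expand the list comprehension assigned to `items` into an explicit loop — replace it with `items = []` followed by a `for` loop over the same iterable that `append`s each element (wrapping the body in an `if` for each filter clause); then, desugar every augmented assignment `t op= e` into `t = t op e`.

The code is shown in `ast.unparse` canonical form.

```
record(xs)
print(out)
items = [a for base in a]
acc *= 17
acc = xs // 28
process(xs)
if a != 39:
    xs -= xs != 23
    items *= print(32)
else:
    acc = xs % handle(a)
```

4

Transformed code:
record(xs)
print(out)
items = []
for base in a:
    items.append(a)
acc = acc * 17
acc = xs // 28
process(xs)
if a != 39:
    xs = xs - (xs != 23)
    items = items * print(32)
else:
    acc = xs % handle(a)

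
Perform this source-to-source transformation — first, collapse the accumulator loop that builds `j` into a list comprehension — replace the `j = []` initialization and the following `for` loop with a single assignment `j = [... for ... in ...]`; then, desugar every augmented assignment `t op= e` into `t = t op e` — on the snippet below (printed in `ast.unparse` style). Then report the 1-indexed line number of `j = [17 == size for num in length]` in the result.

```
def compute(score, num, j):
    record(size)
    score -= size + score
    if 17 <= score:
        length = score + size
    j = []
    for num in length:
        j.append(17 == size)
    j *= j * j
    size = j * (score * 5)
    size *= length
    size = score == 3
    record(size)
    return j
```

Transformed code:
def compute(score, num, j):
    record(size)
    score = score - (size + score)
    if 17 <= score:
        length = score + size
    j = [17 == size for num in length]
    j = j * (j * j)
    size = j * (score * 5)
    size = size * length
    size = score == 3
    record(size)
    return j

6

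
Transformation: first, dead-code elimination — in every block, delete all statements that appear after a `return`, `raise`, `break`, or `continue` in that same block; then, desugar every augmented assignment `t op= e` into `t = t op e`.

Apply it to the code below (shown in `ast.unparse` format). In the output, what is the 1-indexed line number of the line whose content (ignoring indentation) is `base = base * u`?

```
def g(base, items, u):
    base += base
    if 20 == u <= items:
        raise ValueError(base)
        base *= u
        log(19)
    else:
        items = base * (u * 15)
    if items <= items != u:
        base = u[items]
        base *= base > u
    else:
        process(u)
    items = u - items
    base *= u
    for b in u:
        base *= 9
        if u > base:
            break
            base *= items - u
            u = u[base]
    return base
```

Transformed code:
def g(base, items, u):
    base = base + base
    if 20 == u <= items:
        raise ValueError(base)
    else:
        items = base * (u * 15)
    if items <= items != u:
        base = u[items]
        base = base * (base > u)
    else:
        process(u)
    items = u - items
    base = base * u
    for b in u:
        base = base * 9
        if u > base:
            break
    return base

13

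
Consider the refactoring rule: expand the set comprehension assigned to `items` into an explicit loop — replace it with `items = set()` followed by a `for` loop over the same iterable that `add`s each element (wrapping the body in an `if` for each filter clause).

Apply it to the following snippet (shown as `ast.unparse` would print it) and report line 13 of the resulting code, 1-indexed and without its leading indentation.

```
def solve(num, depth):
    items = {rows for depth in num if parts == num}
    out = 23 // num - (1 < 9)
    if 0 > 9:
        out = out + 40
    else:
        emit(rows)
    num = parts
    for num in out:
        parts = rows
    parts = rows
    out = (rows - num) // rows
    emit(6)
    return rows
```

Transformed code:
def solve(num, depth):
    items = set()
    for depth in num:
        if parts == num:
            items.add(rows)
    out = 23 // num - (1 < 9)
    if 0 > 9:
        out = out + 40
    else:
        emit(rows)
    num = parts
    for num in out:
        parts = rows
    parts = rows
    out = (rows - num) // rows
    emit(6)
    return rows

parts = rows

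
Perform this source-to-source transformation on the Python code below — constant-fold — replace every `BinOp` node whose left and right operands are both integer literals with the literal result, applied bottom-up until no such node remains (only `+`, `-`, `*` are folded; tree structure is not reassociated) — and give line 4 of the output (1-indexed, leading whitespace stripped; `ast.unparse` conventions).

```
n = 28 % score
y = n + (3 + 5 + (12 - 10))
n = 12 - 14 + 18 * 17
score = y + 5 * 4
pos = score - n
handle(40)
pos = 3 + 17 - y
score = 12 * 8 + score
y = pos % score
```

score = y + 20

Transformed code:
n = 28 % score
y = n + 10
n = 304
score = y + 20
pos = score - n
handle(40)
pos = 20 - y
score = 96 + score
y = pos % score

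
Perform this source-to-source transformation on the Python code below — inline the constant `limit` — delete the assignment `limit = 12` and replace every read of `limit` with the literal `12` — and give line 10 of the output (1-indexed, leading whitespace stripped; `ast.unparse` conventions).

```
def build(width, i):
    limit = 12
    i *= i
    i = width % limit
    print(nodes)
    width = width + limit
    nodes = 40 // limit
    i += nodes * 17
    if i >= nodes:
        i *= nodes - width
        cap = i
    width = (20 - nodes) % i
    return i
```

cap = i

Transformed code:
def build(width, i):
    i *= i
    i = width % 12
    print(nodes)
    width = width + 12
    nodes = 40 // 12
    i += nodes * 17
    if i >= nodes:
        i *= nodes - width
        cap = i
    width = (20 - nodes) % i
    return i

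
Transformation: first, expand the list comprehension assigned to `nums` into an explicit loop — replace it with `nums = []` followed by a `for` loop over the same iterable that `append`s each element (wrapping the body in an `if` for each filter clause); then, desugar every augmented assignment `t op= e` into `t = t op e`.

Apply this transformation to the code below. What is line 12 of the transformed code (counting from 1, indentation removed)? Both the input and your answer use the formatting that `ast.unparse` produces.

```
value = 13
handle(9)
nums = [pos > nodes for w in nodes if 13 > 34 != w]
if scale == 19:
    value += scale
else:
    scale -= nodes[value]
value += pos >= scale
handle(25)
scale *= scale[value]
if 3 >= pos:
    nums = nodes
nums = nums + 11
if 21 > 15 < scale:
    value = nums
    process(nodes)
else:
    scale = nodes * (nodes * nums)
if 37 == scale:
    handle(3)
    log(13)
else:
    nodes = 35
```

handle(25)

Transformed code:
value = 13
handle(9)
nums = []
for w in nodes:
    if 13 > 34 != w:
        nums.append(pos > nodes)
if scale == 19:
    value = value + scale
else:
    scale = scale - nodes[value]
value = value + (pos >= scale)
handle(25)
scale = scale * scale[value]
if 3 >= pos:
    nums = nodes
nums = nums + 11
if 21 > 15 < scale:
    value = nums
    process(nodes)
else:
    scale = nodes * (nodes * nums)
if 37 == scale:
    handle(3)
    log(13)
else:
    nodes = 35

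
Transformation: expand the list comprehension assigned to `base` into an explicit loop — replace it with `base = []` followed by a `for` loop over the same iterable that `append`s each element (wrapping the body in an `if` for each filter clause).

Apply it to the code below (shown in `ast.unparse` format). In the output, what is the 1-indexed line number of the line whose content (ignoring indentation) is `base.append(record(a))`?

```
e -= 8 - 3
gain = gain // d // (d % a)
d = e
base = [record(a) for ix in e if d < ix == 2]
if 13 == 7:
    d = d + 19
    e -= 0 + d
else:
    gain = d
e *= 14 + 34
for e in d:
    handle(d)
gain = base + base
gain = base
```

Transformed code:
e -= 8 - 3
gain = gain // d // (d % a)
d = e
base = []
for ix in e:
    if d < ix == 2:
        base.append(record(a))
if 13 == 7:
    d = d + 19
    e -= 0 + d
else:
    gain = d
e *= 14 + 34
for e in d:
    handle(d)
gain = base + base
gain = base

7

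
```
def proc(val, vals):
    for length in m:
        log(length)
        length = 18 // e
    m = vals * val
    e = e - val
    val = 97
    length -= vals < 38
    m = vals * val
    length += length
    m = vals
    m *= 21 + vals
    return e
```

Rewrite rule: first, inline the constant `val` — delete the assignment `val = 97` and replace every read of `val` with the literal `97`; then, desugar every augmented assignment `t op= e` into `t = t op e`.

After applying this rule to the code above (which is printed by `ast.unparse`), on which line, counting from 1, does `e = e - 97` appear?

Transformed code:
def proc(val, vals):
    for length in m:
        log(length)
        length = 18 // e
    m = vals * 97
    e = e - 97
    length = length - (vals < 38)
    m = vals * 97
    length = length + length
    m = vals
    m = m * (21 + vals)
    return e

6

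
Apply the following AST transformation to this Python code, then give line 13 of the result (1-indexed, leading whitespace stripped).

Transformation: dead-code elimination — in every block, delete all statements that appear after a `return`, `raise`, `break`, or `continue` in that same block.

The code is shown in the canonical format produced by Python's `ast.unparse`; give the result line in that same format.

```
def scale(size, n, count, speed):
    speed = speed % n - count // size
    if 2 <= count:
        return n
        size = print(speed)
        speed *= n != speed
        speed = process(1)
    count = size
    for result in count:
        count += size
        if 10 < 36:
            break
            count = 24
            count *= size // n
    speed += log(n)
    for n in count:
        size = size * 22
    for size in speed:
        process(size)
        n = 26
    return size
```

for size in speed:

Transformed code:
def scale(size, n, count, speed):
    speed = speed % n - count // size
    if 2 <= count:
        return n
    count = size
    for result in count:
        count += size
        if 10 < 36:
            break
    speed += log(n)
    for n in count:
        size = size * 22
    for size in speed:
        process(size)
        n = 26
    return size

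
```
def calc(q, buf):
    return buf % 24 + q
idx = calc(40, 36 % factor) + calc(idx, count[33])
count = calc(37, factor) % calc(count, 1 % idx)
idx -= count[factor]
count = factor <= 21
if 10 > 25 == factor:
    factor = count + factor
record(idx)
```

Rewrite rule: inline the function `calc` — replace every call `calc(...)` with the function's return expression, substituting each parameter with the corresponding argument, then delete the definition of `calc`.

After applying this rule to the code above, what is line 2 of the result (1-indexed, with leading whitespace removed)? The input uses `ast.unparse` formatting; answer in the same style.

Transformed code:
idx = 36 % factor % 24 + 40 + (count[33] % 24 + idx)
count = (factor % 24 + 37) % (1 % idx % 24 + count)
idx -= count[factor]
count = factor <= 21
if 10 > 25 == factor:
    factor = count + factor
record(idx)

count = (factor % 24 + 37) % (1 % idx % 24 + count)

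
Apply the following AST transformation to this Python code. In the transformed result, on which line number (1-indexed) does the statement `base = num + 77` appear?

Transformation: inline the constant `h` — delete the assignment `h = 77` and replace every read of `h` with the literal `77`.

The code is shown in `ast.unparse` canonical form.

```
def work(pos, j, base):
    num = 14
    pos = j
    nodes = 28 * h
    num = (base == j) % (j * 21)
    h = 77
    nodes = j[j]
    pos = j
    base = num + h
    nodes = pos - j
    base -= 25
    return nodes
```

8

Transformed code:
def work(pos, j, base):
    num = 14
    pos = j
    nodes = 28 * 77
    num = (base == j) % (j * 21)
    nodes = j[j]
    pos = j
    base = num + 77
    nodes = pos - j
    base -= 25
    return nodes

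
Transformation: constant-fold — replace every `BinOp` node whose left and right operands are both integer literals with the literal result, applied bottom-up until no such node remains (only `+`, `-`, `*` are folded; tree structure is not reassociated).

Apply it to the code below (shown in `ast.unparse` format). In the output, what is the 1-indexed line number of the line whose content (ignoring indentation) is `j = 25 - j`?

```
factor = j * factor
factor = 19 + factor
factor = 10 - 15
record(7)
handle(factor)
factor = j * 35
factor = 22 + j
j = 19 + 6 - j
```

Transformed code:
factor = j * factor
factor = 19 + factor
factor = -5
record(7)
handle(factor)
factor = j * 35
factor = 22 + j
j = 25 - j

8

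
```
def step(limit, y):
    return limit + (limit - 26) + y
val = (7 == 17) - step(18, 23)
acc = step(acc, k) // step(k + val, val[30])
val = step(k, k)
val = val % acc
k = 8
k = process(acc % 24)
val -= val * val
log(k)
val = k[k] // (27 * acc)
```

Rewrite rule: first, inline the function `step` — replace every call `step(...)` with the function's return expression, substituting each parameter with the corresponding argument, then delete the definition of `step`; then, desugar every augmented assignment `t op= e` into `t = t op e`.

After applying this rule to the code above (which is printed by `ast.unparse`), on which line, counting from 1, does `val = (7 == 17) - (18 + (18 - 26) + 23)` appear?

1

Transformed code:
val = (7 == 17) - (18 + (18 - 26) + 23)
acc = (acc + (acc - 26) + k) // (k + val + (k + val - 26) + val[30])
val = k + (k - 26) + k
val = val % acc
k = 8
k = process(acc % 24)
val = val - val * val
log(k)
val = k[k] // (27 * acc)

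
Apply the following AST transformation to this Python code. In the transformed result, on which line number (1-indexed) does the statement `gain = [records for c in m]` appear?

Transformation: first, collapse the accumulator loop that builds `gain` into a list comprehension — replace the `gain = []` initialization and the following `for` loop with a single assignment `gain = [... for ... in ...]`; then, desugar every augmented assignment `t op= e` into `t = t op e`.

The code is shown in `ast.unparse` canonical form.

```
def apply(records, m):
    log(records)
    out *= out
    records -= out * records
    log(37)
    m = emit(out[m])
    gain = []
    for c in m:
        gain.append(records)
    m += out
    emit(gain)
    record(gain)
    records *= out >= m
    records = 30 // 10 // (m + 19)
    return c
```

7

Transformed code:
def apply(records, m):
    log(records)
    out = out * out
    records = records - out * records
    log(37)
    m = emit(out[m])
    gain = [records for c in m]
    m = m + out
    emit(gain)
    record(gain)
    records = records * (out >= m)
    records = 30 // 10 // (m + 19)
    return c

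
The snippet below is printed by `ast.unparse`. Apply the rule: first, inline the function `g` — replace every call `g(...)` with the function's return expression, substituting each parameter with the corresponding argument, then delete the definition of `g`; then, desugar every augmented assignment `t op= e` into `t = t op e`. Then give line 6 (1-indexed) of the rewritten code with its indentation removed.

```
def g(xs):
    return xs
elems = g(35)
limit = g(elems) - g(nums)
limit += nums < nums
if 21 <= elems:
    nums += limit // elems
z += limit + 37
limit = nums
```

Transformed code:
elems = 35
limit = elems - nums
limit = limit + (nums < nums)
if 21 <= elems:
    nums = nums + limit // elems
z = z + (limit + 37)
limit = nums

z = z + (limit + 37)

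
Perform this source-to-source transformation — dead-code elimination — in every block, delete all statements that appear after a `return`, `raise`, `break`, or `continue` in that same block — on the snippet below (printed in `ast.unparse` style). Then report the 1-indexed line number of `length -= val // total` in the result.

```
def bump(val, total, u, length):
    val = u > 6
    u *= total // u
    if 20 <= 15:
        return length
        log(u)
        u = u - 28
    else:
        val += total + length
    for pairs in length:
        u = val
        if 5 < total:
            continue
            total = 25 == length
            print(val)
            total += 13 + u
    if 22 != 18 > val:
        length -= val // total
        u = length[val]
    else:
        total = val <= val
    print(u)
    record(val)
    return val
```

Transformed code:
def bump(val, total, u, length):
    val = u > 6
    u *= total // u
    if 20 <= 15:
        return length
    else:
        val += total + length
    for pairs in length:
        u = val
        if 5 < total:
            continue
    if 22 != 18 > val:
        length -= val // total
        u = length[val]
    else:
        total = val <= val
    print(u)
    record(val)
    return val

13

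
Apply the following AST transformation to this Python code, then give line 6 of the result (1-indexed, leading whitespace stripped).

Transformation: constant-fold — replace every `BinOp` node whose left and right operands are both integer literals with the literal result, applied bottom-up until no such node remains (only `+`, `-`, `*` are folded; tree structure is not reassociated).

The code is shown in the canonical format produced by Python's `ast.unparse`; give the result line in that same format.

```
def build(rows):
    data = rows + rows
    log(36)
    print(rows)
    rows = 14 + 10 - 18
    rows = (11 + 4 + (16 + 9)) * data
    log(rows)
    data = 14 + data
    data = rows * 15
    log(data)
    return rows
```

rows = 40 * data

Transformed code:
def build(rows):
    data = rows + rows
    log(36)
    print(rows)
    rows = 6
    rows = 40 * data
    log(rows)
    data = 14 + data
    data = rows * 15
    log(data)
    return rows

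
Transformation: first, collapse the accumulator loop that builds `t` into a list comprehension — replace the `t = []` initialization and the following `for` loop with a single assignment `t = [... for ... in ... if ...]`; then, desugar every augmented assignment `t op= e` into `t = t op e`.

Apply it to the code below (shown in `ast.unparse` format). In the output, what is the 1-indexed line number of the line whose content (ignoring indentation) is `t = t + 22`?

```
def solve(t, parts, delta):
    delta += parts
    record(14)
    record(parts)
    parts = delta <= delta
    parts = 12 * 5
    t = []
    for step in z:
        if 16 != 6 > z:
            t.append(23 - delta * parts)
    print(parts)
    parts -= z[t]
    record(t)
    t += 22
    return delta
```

Transformed code:
def solve(t, parts, delta):
    delta = delta + parts
    record(14)
    record(parts)
    parts = delta <= delta
    parts = 12 * 5
    t = [23 - delta * parts for step in z if 16 != 6 > z]
    print(parts)
    parts = parts - z[t]
    record(t)
    t = t + 22
    return delta

11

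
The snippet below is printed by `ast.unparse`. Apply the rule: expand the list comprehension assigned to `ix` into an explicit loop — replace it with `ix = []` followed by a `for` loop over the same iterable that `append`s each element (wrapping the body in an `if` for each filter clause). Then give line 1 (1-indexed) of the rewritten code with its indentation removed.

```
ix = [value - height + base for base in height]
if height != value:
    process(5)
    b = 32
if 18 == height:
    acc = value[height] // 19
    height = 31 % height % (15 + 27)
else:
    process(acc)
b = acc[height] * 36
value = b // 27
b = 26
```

ix = []

Transformed code:
ix = []
for base in height:
    ix.append(value - height + base)
if height != value:
    process(5)
    b = 32
if 18 == height:
    acc = value[height] // 19
    height = 31 % height % (15 + 27)
else:
    process(acc)
b = acc[height] * 36
value = b // 27
b = 26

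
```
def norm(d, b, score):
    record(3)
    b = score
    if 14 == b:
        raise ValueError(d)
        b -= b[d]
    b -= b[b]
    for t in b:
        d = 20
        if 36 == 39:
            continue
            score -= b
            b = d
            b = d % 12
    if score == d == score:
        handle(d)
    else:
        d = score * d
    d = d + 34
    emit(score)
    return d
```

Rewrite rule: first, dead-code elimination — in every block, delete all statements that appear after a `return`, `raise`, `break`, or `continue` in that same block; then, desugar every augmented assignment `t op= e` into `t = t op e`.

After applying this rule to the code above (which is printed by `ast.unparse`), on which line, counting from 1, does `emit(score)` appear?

16

Transformed code:
def norm(d, b, score):
    record(3)
    b = score
    if 14 == b:
        raise ValueError(d)
    b = b - b[b]
    for t in b:
        d = 20
        if 36 == 39:
            continue
    if score == d == score:
        handle(d)
    else:
        d = score * d
    d = d + 34
    emit(score)
    return d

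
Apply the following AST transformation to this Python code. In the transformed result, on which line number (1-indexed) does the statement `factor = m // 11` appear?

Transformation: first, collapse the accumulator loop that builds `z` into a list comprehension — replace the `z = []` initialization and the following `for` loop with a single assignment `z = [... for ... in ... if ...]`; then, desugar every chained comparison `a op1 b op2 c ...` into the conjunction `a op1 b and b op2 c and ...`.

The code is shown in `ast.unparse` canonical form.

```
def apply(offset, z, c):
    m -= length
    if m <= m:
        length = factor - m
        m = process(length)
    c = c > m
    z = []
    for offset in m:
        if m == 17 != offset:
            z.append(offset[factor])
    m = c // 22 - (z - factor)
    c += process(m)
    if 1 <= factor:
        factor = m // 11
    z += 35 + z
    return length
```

Transformed code:
def apply(offset, z, c):
    m -= length
    if m <= m:
        length = factor - m
        m = process(length)
    c = c > m
    z = [offset[factor] for offset in m if m == 17 and 17 != offset]
    m = c // 22 - (z - factor)
    c += process(m)
    if 1 <= factor:
        factor = m // 11
    z += 35 + z
    return length

11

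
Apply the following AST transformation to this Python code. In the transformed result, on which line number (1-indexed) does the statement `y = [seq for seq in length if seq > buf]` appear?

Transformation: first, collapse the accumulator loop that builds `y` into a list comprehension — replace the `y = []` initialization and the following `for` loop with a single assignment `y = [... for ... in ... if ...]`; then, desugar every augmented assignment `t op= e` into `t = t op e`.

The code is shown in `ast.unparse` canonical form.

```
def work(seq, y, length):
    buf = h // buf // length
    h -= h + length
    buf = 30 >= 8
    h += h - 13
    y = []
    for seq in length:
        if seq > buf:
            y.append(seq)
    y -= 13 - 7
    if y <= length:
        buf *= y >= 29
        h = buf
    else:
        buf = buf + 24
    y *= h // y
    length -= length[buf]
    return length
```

Transformed code:
def work(seq, y, length):
    buf = h // buf // length
    h = h - (h + length)
    buf = 30 >= 8
    h = h + (h - 13)
    y = [seq for seq in length if seq > buf]
    y = y - (13 - 7)
    if y <= length:
        buf = buf * (y >= 29)
        h = buf
    else:
        buf = buf + 24
    y = y * (h // y)
    length = length - length[buf]
    return length

6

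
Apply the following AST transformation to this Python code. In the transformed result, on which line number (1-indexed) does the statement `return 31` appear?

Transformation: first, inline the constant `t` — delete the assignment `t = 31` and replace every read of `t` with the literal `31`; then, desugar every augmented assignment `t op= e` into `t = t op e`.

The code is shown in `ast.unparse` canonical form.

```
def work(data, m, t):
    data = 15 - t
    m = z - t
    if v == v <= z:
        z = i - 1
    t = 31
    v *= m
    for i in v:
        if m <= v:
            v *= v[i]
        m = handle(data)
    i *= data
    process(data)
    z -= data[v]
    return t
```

14

Transformed code:
def work(data, m, t):
    data = 15 - 31
    m = z - 31
    if v == v <= z:
        z = i - 1
    v = v * m
    for i in v:
        if m <= v:
            v = v * v[i]
        m = handle(data)
    i = i * data
    process(data)
    z = z - data[v]
    return 31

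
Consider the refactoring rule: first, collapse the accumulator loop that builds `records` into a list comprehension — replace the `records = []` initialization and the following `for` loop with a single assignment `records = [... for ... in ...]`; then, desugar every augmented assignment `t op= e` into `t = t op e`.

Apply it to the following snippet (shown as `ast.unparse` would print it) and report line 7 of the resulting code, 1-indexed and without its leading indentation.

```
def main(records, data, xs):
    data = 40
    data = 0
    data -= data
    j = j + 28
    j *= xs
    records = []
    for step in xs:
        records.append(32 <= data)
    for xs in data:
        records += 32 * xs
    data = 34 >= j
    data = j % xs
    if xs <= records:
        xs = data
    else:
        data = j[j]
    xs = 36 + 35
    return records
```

Transformed code:
def main(records, data, xs):
    data = 40
    data = 0
    data = data - data
    j = j + 28
    j = j * xs
    records = [32 <= data for step in xs]
    for xs in data:
        records = records + 32 * xs
    data = 34 >= j
    data = j % xs
    if xs <= records:
        xs = data
    else:
        data = j[j]
    xs = 36 + 35
    return records

records = [32 <= data for step in xs]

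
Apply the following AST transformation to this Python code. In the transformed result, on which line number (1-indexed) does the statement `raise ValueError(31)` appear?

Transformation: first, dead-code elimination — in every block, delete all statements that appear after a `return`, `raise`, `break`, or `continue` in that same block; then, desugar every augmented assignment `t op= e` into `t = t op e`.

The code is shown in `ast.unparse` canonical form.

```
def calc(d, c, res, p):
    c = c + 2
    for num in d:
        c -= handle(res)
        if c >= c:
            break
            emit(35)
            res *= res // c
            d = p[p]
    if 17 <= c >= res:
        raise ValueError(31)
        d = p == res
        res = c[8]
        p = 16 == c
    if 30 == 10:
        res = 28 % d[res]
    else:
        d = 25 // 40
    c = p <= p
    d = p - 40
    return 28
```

8

Transformed code:
def calc(d, c, res, p):
    c = c + 2
    for num in d:
        c = c - handle(res)
        if c >= c:
            break
    if 17 <= c >= res:
        raise ValueError(31)
    if 30 == 10:
        res = 28 % d[res]
    else:
        d = 25 // 40
    c = p <= p
    d = p - 40
    return 28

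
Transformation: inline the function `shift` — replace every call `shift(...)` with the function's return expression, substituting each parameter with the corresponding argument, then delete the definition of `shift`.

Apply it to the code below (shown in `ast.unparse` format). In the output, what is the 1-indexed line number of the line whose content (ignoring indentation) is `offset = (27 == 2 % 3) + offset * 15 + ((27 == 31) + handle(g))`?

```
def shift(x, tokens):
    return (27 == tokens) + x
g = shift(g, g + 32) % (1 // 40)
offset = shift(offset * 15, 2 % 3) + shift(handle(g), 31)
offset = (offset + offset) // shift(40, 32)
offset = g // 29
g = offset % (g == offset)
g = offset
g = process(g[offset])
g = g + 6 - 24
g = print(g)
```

Transformed code:
g = ((27 == g + 32) + g) % (1 // 40)
offset = (27 == 2 % 3) + offset * 15 + ((27 == 31) + handle(g))
offset = (offset + offset) // ((27 == 32) + 40)
offset = g // 29
g = offset % (g == offset)
g = offset
g = process(g[offset])
g = g + 6 - 24
g = print(g)

2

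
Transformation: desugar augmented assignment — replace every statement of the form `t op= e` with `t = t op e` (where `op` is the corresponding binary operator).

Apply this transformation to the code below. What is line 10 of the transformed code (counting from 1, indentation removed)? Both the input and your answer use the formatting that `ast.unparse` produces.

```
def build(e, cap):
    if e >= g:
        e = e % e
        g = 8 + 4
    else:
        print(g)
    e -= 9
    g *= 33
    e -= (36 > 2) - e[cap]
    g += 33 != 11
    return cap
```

g = g + (33 != 11)

Transformed code:
def build(e, cap):
    if e >= g:
        e = e % e
        g = 8 + 4
    else:
        print(g)
    e = e - 9
    g = g * 33
    e = e - ((36 > 2) - e[cap])
    g = g + (33 != 11)
    return cap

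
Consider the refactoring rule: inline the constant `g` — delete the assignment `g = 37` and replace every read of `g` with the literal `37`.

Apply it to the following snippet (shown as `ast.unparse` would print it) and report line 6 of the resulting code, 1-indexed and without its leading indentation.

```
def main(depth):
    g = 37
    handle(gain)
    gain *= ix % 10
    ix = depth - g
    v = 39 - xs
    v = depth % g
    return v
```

v = depth % 37

Transformed code:
def main(depth):
    handle(gain)
    gain *= ix % 10
    ix = depth - 37
    v = 39 - xs
    v = depth % 37
    return v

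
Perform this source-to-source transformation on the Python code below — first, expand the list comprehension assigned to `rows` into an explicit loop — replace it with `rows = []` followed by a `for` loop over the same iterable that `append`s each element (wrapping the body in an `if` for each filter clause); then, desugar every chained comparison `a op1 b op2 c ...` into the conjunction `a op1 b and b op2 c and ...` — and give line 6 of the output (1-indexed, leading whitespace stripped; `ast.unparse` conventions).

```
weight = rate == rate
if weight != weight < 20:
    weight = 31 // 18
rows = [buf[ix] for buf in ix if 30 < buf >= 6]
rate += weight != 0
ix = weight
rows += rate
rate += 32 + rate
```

Transformed code:
weight = rate == rate
if weight != weight and weight < 20:
    weight = 31 // 18
rows = []
for buf in ix:
    if 30 < buf and buf >= 6:
        rows.append(buf[ix])
rate += weight != 0
ix = weight
rows += rate
rate += 32 + rate

if 30 < buf and buf >= 6:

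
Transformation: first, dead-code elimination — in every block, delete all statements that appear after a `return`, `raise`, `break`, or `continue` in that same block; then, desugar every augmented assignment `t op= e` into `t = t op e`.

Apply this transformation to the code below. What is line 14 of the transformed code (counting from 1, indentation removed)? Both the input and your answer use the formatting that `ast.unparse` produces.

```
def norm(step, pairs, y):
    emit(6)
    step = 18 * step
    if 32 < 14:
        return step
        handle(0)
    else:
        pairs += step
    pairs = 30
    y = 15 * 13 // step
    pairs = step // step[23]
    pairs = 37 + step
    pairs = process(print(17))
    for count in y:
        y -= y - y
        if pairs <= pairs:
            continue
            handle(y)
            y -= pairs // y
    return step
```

Transformed code:
def norm(step, pairs, y):
    emit(6)
    step = 18 * step
    if 32 < 14:
        return step
    else:
        pairs = pairs + step
    pairs = 30
    y = 15 * 13 // step
    pairs = step // step[23]
    pairs = 37 + step
    pairs = process(print(17))
    for count in y:
        y = y - (y - y)
        if pairs <= pairs:
            continue
    return step

y = y - (y - y)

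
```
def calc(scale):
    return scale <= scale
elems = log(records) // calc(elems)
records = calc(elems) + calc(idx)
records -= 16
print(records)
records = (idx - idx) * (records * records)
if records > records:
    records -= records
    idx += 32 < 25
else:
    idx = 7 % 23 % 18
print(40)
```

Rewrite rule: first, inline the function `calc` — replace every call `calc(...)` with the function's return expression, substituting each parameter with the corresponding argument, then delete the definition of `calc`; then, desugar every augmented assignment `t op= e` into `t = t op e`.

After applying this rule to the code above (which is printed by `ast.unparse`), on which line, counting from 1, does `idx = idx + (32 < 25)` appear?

Transformed code:
elems = log(records) // (elems <= elems)
records = (elems <= elems) + (idx <= idx)
records = records - 16
print(records)
records = (idx - idx) * (records * records)
if records > records:
    records = records - records
    idx = idx + (32 < 25)
else:
    idx = 7 % 23 % 18
print(40)

8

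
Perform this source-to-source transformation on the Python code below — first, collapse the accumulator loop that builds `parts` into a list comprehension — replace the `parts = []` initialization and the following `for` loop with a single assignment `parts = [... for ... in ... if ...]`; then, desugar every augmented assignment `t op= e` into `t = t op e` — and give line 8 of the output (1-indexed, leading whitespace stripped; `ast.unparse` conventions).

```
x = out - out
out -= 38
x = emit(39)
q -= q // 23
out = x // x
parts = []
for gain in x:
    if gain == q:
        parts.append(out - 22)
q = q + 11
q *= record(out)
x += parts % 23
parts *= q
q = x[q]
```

Transformed code:
x = out - out
out = out - 38
x = emit(39)
q = q - q // 23
out = x // x
parts = [out - 22 for gain in x if gain == q]
q = q + 11
q = q * record(out)
x = x + parts % 23
parts = parts * q
q = x[q]

q = q * record(out)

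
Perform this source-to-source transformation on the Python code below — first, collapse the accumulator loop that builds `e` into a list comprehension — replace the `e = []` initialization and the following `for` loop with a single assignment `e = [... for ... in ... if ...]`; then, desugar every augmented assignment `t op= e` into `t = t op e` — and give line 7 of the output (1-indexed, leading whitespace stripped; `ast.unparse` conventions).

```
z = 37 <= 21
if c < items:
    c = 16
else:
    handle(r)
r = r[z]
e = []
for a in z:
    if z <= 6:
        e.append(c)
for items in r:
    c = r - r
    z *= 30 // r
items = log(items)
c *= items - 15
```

Transformed code:
z = 37 <= 21
if c < items:
    c = 16
else:
    handle(r)
r = r[z]
e = [c for a in z if z <= 6]
for items in r:
    c = r - r
    z = z * (30 // r)
items = log(items)
c = c * (items - 15)

e = [c for a in z if z <= 6]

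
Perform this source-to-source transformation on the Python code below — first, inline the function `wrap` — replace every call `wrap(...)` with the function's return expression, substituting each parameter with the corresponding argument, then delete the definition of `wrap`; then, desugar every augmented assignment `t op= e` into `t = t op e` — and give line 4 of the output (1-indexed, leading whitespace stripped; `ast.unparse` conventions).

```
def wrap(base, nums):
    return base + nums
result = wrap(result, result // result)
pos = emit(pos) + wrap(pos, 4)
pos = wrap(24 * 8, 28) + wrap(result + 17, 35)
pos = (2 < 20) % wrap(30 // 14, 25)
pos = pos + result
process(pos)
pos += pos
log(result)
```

Transformed code:
result = result + result // result
pos = emit(pos) + (pos + 4)
pos = 24 * 8 + 28 + (result + 17 + 35)
pos = (2 < 20) % (30 // 14 + 25)
pos = pos + result
process(pos)
pos = pos + pos
log(result)

pos = (2 < 20) % (30 // 14 + 25)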